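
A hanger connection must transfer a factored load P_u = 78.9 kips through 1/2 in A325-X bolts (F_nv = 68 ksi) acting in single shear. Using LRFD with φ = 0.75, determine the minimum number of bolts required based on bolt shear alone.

A_b = π·0.5²/4 = 0.1963 in².
Per-bolt design strength φR_n = 0.75 × 68 × 0.1963 × 1 = 10.01 kips.
n ≥ 78.9 / 10.01 = 7.879 → use 8 bolts.

8 bolts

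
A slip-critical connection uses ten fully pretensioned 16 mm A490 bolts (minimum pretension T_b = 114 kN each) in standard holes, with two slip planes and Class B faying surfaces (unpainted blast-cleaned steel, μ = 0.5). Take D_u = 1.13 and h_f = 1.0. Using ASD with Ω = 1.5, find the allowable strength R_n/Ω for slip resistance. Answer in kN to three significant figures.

859 kN

R_n = μ · D_u · h_f · T_b · n_s · n_b = 0.5 × 1.13 × 1.0 × 114 × 2 × 10 = 1288 kN.
Allowable strength R_n/Ω = 1288 / 1.5 = 859 kN.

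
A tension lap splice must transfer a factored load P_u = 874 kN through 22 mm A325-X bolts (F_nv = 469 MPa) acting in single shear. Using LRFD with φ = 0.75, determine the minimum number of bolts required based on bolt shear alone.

7 bolts

A_b = π·22²/4 = 380.1 mm².
Per-bolt design strength φR_n = 0.75 × 469 × 380.1 × 1 / 1000 = 133.7 kN.
n ≥ 874 / 133.7 = 6.536 → use 7 bolts.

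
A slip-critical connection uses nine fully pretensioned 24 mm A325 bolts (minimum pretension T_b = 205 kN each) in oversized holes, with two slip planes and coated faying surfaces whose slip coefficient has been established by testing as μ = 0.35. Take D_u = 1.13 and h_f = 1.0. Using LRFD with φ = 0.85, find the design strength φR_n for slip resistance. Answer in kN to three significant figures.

R_n = μ · D_u · h_f · T_b · n_s · n_b = 0.35 × 1.13 × 1.0 × 205 × 2 × 9 = 1459 kN.
Design strength φR_n = 0.85 × 1459 = 1240 kN.

1240 kN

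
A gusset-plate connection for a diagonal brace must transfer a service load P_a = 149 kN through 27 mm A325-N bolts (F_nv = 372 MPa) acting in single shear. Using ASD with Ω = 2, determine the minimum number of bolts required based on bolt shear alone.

A_b = π·27²/4 = 572.6 mm².
Per-bolt allowable strength R_n/Ω = 372 × 572.6 × 1 / 1000 / 2 = 106.5 kN.
n ≥ 149 / 106.5 = 1.399 → use 2 bolts.

2 bolts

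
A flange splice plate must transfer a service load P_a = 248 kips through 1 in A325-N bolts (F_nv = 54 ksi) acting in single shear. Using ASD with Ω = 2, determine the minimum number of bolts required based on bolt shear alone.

A_b = π·1²/4 = 0.7854 in².
Per-bolt allowable strength R_n/Ω = 54 × 0.7854 × 1 / 2 = 21.21 kips.
n ≥ 248 / 21.21 = 11.69 → use 12 bolts.

12 bolts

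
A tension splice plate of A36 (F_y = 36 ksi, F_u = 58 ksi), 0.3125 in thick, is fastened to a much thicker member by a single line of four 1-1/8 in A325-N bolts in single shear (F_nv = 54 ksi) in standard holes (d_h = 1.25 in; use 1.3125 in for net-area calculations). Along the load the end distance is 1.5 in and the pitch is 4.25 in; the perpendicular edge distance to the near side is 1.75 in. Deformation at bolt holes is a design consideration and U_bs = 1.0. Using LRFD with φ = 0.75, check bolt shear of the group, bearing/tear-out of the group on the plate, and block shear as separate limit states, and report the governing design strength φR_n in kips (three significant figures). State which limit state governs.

Bolt shear: A_b = π·1.125²/4 = 0.994 in²; R_n = 54 × 0.994 × 4 × 1 = 214.7 kips → 0.75 × 214.7 = 161 kips.
Bearing: edge l_c = 0.875, r_n = 19.03 kips; interior l_c = 3, r_n = 48.94 kips; R_n = 19.03 + 3·48.94 = 165.8 kips → 124 kips.
Block shear: A_gv = 4.453, A_nv = 3.018, A_nt = 0.3418 in²; R_n = min(0.6F_uA_nv, 0.6F_yA_gv) + U_bs·F_u·A_nt = 116 kips → 87 kips.
Block shear governs: 87 kips.

87 kips (block shear governs)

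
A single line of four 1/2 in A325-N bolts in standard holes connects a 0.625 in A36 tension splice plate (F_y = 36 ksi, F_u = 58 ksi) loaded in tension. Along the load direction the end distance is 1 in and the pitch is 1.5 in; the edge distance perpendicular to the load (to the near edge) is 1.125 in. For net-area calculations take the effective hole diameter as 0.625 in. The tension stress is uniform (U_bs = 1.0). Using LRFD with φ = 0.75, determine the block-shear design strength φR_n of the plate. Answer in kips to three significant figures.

76.1 kips

Shear plane L_v = 1 + 3·1.5 = 5.5 in; A_gv = 5.5 × 0.625 = 3.438 in².
A_nv = (5.5 − 3.5·0.625) × 0.625 = 2.07 in².
A_nt = (1.125 − 0.5·0.625) × 0.625 = 0.5078 in².
0.6 F_u A_nv = 72.05 kips; 0.6 F_y A_gv = 74.25 kips → shear rupture governs the shear term.
R_n = 72.05 + 1.0 × 58 × 0.5078 = 101.5 kips.
Design strength φR_n = 0.75 × 101.5 = 76.1 kips.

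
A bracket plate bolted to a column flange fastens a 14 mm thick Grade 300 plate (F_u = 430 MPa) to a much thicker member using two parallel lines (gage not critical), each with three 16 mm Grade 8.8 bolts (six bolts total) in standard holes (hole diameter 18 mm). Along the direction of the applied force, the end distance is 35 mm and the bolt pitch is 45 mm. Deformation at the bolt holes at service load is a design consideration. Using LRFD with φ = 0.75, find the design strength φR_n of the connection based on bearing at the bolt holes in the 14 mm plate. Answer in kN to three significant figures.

867 kN

Per bolt r_n = 1.2 l_c t F_u ≤ 2.4 d t F_u; upper limit = 2.4 × 16 × 14 × 430 / 1000 = 231.2 kN.
Edge bolt: l_c = 35 − 18/2 = 26 mm → 1.2 × 26 × 14 × 430 / 1000 = 187.8 → r_n = 187.8 kN.
Interior bolts: l_c = 45 − 18 = 27 mm → 1.2 × 27 × 14 × 430 / 1000 = 195 → r_n = 195 kN.
R_n = 2 × 187.8 + 4 × 195 = 1156 kN.
Design strength φR_n = 0.75 × 1156 = 867 kN.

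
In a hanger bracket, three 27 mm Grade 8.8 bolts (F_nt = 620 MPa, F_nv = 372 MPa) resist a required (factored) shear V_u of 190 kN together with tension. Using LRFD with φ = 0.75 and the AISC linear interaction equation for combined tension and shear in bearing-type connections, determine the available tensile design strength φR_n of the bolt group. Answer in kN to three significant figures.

722 kN

A_b = π·27²/4 = 572.6 mm²; f_rv = 190 × 1000 / (3 × 572.6) = 110.6 MPa.
F'_nt = 1.3 F_nt − (F_nt / φF_nv) f_rv = 1.3·620 − (620/(0.75·372))·110.6 = 560.2 MPa, capped at F_nt → F'_nt = 560.2 MPa.
R_n = F'_nt · A_b · n = 560.2 × 572.6 × 3 / 1000 = 962.2 kN.
Design strength φR_n = 0.75 × 962.2 = 722 kN.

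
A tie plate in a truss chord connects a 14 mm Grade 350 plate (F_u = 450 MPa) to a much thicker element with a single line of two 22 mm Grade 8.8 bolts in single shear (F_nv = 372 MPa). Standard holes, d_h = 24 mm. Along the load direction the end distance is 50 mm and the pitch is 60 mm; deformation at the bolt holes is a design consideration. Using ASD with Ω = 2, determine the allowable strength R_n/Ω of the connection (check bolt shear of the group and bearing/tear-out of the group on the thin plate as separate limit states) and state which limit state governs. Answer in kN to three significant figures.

Bolt shear: A_b = π·22²/4 = 380.1 mm²; R_n = 372 × 380.1 × 2 × 1 / 1000 = 282.8 kN → 282.8 / 2 = 141 kN.
Bearing (1.2 l_c t F_u ≤ 2.4 d t F_u): upper limit = 2.4·22·14·450 / 1000 = 332.6 kN.
  Edge l_c = 50 − 24/2 = 38 → r_n = 287.3 kN; interior l_c = 60 − 24 = 36 → r_n = 272.2 kN.
  R_n,bearing = 1·287.3 + 1·272.2 = 559.4 kN → 559.4 / 2 = 280 kN.
Bolt shear governs: 141 kN.

141 kN (bolt shear governs)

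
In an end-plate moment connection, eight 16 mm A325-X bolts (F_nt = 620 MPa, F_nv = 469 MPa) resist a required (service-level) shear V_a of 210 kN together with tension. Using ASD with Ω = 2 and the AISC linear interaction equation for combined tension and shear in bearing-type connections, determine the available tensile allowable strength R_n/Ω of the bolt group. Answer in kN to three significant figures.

A_b = π·16²/4 = 201.1 mm²; f_rv = 210 × 1000 / (8 × 201.1) = 130.6 MPa.
F'_nt = 1.3 F_nt − (Ω F_nt / F_nv) f_rv = 1.3·620 − (2·620/469)·130.6 = 460.8 MPa, capped at F_nt → F'_nt = 460.8 MPa.
R_n = F'_nt · A_b · n = 460.8 × 201.1 × 8 / 1000 = 741.2 kN.
Allowable strength R_n/Ω = 741.2 / 2 = 371 kN.

371 kN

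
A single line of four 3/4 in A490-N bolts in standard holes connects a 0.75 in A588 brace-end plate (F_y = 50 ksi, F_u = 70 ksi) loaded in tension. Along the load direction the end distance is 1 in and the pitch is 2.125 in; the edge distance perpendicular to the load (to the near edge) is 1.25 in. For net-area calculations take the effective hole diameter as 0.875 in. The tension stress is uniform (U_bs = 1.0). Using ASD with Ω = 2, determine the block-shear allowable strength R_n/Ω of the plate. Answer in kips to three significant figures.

Shear plane L_v = 1 + 3·2.125 = 7.375 in; A_gv = 7.375 × 0.75 = 5.531 in².
A_nv = (7.375 − 3.5·0.875) × 0.75 = 3.234 in².
A_nt = (1.25 − 0.5·0.875) × 0.75 = 0.6094 in².
0.6 F_u A_nv = 135.8 kips; 0.6 F_y A_gv = 165.9 kips → shear rupture governs the shear term.
R_n = 135.8 + 1.0 × 70 × 0.6094 = 178.5 kips.
Allowable strength R_n/Ω = 178.5 / 2 = 89.2 kips.

89.2 kips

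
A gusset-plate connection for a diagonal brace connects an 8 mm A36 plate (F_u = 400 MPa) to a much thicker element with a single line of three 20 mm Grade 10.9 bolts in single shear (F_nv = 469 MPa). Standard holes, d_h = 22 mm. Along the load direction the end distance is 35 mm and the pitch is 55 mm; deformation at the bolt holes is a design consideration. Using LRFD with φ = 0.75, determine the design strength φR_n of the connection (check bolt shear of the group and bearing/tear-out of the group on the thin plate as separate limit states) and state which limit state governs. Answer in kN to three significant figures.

259 kN (bearing governs)

Bolt shear: A_b = π·20²/4 = 314.2 mm²; R_n = 469 × 314.2 × 3 × 1 / 1000 = 442 kN → 0.75 × 442 = 332 kN.
Bearing (1.2 l_c t F_u ≤ 2.4 d t F_u): upper limit = 2.4·20·8·400 / 1000 = 153.6 kN.
  Edge l_c = 35 − 22/2 = 24 → r_n = 92.16 kN; interior l_c = 55 − 22 = 33 → r_n = 126.7 kN.
  R_n,bearing = 1·92.16 + 2·126.7 = 345.6 kN → 0.75 × 345.6 = 259 kN.
Bearing governs: 259 kN.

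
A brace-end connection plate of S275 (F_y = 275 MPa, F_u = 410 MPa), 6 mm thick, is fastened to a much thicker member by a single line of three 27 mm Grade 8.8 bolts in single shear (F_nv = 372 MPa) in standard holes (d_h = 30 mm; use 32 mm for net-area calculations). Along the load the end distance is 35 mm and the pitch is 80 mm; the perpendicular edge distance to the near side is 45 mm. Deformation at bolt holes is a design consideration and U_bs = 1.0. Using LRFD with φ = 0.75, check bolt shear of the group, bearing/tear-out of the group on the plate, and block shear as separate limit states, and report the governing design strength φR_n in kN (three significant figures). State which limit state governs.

181 kN (block shear governs)

Bolt shear: A_b = π·27²/4 = 572.6 mm²; R_n = 372 × 572.6 × 3 × 1 / 1000 = 639 kN → 0.75 × 639 = 479 kN.
Bearing: edge l_c = 20, r_n = 59.04 kN; interior l_c = 50, r_n = 147.6 kN; R_n = 59.04 + 2·147.6 = 354.2 kN → 266 kN.
Block shear: A_gv = 1170, A_nv = 690, A_nt = 174 mm²; R_n = min(0.6F_uA_nv, 0.6F_yA_gv) + U_bs·F_u·A_nt = 241.1 kN → 181 kN.
Block shear governs: 181 kN.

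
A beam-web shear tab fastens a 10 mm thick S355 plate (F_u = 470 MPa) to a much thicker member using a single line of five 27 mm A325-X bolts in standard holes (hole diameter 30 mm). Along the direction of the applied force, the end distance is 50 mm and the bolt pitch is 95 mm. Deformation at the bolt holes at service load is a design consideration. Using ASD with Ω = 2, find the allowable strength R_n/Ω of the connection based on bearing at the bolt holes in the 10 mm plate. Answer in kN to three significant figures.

708 kN

Per bolt r_n = 1.2 l_c t F_u ≤ 2.4 d t F_u; upper limit = 2.4 × 27 × 10 × 470 / 1000 = 304.6 kN.
Edge bolt: l_c = 50 − 30/2 = 35 mm → 1.2 × 35 × 10 × 470 / 1000 = 197.4 → r_n = 197.4 kN.
Interior bolts: l_c = 95 − 30 = 65 mm → 1.2 × 65 × 10 × 470 / 1000 = 366.6 → r_n = 304.6 kN.
R_n = 1 × 197.4 + 4 × 304.6 = 1416 kN.
Allowable strength R_n/Ω = 1416 / 2 = 708 kN.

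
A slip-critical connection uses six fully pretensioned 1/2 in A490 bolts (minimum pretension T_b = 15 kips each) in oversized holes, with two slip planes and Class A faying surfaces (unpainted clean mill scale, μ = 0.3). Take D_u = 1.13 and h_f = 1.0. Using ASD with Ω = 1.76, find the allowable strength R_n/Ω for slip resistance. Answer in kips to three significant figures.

R_n = μ · D_u · h_f · T_b · n_s · n_b = 0.3 × 1.13 × 1.0 × 15 × 2 × 6 = 61.02 kips.
Allowable strength R_n/Ω = 61.02 / 1.76 = 34.7 kips.

34.7 kips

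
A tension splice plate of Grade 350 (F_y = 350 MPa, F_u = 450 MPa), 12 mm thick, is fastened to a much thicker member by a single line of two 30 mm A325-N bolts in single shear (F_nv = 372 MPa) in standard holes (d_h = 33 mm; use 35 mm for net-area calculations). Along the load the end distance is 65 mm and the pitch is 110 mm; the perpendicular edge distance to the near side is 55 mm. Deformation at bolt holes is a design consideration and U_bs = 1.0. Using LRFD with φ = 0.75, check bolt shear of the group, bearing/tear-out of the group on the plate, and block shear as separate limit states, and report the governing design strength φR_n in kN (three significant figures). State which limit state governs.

Bolt shear: A_b = π·30²/4 = 706.9 mm²; R_n = 372 × 706.9 × 2 × 1 / 1000 = 525.9 kN → 0.75 × 525.9 = 394 kN.
Bearing: edge l_c = 48.5, r_n = 314.3 kN; interior l_c = 77, r_n = 388.8 kN; R_n = 314.3 + 1·388.8 = 703.1 kN → 527 kN.
Block shear: A_gv = 2100, A_nv = 1470, A_nt = 450 mm²; R_n = min(0.6F_uA_nv, 0.6F_yA_gv) + U_bs·F_u·A_nt = 599.4 kN → 450 kN.
Bolt shear governs: 394 kN.

394 kN (bolt shear governs)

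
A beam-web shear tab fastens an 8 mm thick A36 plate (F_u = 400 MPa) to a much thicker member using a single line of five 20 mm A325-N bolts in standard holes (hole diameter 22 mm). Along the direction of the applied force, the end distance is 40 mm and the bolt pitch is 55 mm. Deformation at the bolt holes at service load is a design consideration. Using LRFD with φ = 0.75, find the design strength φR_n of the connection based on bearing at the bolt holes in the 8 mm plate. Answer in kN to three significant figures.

Per bolt r_n = 1.2 l_c t F_u ≤ 2.4 d t F_u; upper limit = 2.4 × 20 × 8 × 400 / 1000 = 153.6 kN.
Edge bolt: l_c = 40 − 22/2 = 29 mm → 1.2 × 29 × 8 × 400 / 1000 = 111.4 → r_n = 111.4 kN.
Interior bolts: l_c = 55 − 22 = 33 mm → 1.2 × 33 × 8 × 400 / 1000 = 126.7 → r_n = 126.7 kN.
R_n = 1 × 111.4 + 4 × 126.7 = 618.2 kN.
Design strength φR_n = 0.75 × 618.2 = 464 kN.

464 kN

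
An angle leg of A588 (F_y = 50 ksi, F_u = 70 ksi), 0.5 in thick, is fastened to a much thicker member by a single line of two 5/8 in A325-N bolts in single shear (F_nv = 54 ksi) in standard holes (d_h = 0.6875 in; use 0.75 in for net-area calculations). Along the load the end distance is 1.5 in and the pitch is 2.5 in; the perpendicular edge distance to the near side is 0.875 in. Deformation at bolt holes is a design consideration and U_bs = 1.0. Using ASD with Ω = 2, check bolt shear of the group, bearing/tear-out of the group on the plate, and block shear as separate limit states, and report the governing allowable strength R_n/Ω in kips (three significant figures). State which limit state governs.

16.6 kips (bolt shear governs)

Bolt shear: A_b = π·0.625²/4 = 0.3068 in²; R_n = 54 × 0.3068 × 2 × 1 = 33.13 kips → 33.13 / 2 = 16.6 kips.
Bearing: edge l_c = 1.156, r_n = 48.56 kips; interior l_c = 1.812, r_n = 52.5 kips; R_n = 48.56 + 1·52.5 = 101.1 kips → 50.5 kips.
Block shear: A_gv = 2, A_nv = 1.438, A_nt = 0.25 in²; R_n = min(0.6F_uA_nv, 0.6F_yA_gv) + U_bs·F_u·A_nt = 77.5 kips → 38.8 kips.
Bolt shear governs: 16.6 kips.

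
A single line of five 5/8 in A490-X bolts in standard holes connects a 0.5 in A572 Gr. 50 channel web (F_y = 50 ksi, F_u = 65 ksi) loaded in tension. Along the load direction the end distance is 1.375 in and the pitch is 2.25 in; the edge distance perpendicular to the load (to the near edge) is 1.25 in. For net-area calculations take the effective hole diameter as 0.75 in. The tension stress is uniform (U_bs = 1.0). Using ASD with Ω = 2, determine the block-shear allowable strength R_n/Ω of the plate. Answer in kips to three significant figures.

Shear plane L_v = 1.375 + 4·2.25 = 10.38 in; A_gv = 10.38 × 0.5 = 5.188 in².
A_nv = (10.38 − 4.5·0.75) × 0.5 = 3.5 in².
A_nt = (1.25 − 0.5·0.75) × 0.5 = 0.4375 in².
0.6 F_u A_nv = 136.5 kips; 0.6 F_y A_gv = 155.6 kips → shear rupture governs the shear term.
R_n = 136.5 + 1.0 × 65 × 0.4375 = 164.9 kips.
Allowable strength R_n/Ω = 164.9 / 2 = 82.5 kips.

82.5 kips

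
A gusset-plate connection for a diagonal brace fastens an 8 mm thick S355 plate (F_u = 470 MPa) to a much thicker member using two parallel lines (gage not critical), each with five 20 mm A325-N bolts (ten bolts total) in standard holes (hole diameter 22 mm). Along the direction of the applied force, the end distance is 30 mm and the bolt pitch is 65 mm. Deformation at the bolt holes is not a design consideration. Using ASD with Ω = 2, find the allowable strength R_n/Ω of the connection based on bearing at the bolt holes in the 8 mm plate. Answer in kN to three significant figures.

Per bolt r_n = 1.5 l_c t F_u ≤ 3.0 d t F_u; upper limit = 3.0 × 20 × 8 × 470 / 1000 = 225.6 kN.
Edge bolt: l_c = 30 − 22/2 = 19 mm → 1.5 × 19 × 8 × 470 / 1000 = 107.2 → r_n = 107.2 kN.
Interior bolts: l_c = 65 − 22 = 43 mm → 1.5 × 43 × 8 × 470 / 1000 = 242.5 → r_n = 225.6 kN.
R_n = 2 × 107.2 + 8 × 225.6 = 2019 kN.
Allowable strength R_n/Ω = 2019 / 2 = 1010 kN.

1010 kN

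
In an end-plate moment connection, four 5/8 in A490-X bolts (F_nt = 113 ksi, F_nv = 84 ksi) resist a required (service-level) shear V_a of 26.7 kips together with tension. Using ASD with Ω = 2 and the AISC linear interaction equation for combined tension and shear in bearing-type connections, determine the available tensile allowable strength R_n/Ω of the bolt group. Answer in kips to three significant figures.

A_b = π·0.625²/4 = 0.3068 in²; f_rv = 26.7 / (4 × 0.3068) = 21.76 ksi.
F'_nt = 1.3 F_nt − (Ω F_nt / F_nv) f_rv = 1.3·113 − (2·113/84)·21.76 = 88.36 ksi, capped at F_nt → F'_nt = 88.36 ksi.
R_n = F'_nt · A_b · n = 88.36 × 0.3068 × 4 = 108.4 kips.
Allowable strength R_n/Ω = 108.4 / 2 = 54.2 kips.

54.2 kips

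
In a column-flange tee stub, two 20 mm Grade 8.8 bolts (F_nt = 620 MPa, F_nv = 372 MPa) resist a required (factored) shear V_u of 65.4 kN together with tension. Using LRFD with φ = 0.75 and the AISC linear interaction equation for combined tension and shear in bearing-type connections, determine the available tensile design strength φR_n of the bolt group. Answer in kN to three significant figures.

271 kN

A_b = π·20²/4 = 314.2 mm²; f_rv = 65.4 × 1000 / (2 × 314.2) = 104.1 MPa.
F'_nt = 1.3 F_nt − (F_nt / φF_nv) f_rv = 1.3·620 − (620/(0.75·372))·104.1 = 574.7 MPa, capped at F_nt → F'_nt = 574.7 MPa.
R_n = F'_nt · A_b · n = 574.7 × 314.2 × 2 / 1000 = 361.1 kN.
Design strength φR_n = 0.75 × 361.1 = 271 kN.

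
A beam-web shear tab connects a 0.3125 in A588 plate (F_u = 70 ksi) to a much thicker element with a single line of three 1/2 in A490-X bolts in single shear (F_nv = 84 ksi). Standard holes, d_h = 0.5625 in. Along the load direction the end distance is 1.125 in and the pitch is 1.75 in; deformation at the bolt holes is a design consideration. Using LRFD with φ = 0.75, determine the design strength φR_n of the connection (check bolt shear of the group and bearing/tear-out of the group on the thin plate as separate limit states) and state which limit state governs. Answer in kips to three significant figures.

37.1 kips (bolt shear governs)

Bolt shear: A_b = π·0.5²/4 = 0.1963 in²; R_n = 84 × 0.1963 × 3 × 1 = 49.48 kips → 0.75 × 49.48 = 37.1 kips.
Bearing (1.2 l_c t F_u ≤ 2.4 d t F_u): upper limit = 2.4·0.5·0.3125·70 = 26.25 kips.
  Edge l_c = 1.125 − 0.5625/2 = 0.8438 → r_n = 22.15 kips; interior l_c = 1.75 − 0.5625 = 1.188 → r_n = 26.25 kips.
  R_n,bearing = 1·22.15 + 2·26.25 = 74.65 kips → 0.75 × 74.65 = 56 kips.
Bolt shear governs: 37.1 kips.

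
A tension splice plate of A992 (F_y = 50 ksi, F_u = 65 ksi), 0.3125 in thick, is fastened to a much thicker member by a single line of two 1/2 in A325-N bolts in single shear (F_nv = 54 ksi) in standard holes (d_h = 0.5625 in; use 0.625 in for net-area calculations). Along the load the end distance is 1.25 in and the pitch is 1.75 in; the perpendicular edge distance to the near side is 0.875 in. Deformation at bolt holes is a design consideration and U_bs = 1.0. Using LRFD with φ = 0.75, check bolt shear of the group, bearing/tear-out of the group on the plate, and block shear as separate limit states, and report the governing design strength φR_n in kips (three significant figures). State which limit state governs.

15.9 kips (bolt shear governs)

Bolt shear: A_b = π·0.5²/4 = 0.1963 in²; R_n = 54 × 0.1963 × 2 × 1 = 21.21 kips → 0.75 × 21.21 = 15.9 kips.
Bearing: edge l_c = 0.9688, r_n = 23.61 kips; interior l_c = 1.188, r_n = 24.38 kips; R_n = 23.61 + 1·24.38 = 47.99 kips → 36 kips.
Block shear: A_gv = 0.9375, A_nv = 0.6445, A_nt = 0.1758 in²; R_n = min(0.6F_uA_nv, 0.6F_yA_gv) + U_bs·F_u·A_nt = 36.56 kips → 27.4 kips.
Bolt shear governs: 15.9 kips.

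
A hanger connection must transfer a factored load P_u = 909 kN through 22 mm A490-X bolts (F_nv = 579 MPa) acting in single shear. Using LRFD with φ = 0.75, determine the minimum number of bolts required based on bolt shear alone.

A_b = π·22²/4 = 380.1 mm².
Per-bolt design strength φR_n = 0.75 × 579 × 380.1 × 1 / 1000 = 165.1 kN.
n ≥ 909 / 165.1 = 5.507 → use 6 bolts.

6 bolts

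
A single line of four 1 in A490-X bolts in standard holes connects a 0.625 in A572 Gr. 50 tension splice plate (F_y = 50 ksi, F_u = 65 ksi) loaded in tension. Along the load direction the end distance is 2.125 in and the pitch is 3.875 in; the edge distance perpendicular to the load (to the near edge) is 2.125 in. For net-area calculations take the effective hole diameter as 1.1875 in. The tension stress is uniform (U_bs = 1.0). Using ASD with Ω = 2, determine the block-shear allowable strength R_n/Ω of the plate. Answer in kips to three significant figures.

Shear plane L_v = 2.125 + 3·3.875 = 13.75 in; A_gv = 13.75 × 0.625 = 8.594 in².
A_nv = (13.75 − 3.5·1.1875) × 0.625 = 5.996 in².
A_nt = (2.125 − 0.5·1.1875) × 0.625 = 0.957 in².
0.6 F_u A_nv = 233.8 kips; 0.6 F_y A_gv = 257.8 kips → shear rupture governs the shear term.
R_n = 233.8 + 1.0 × 65 × 0.957 = 296.1 kips.
Allowable strength R_n/Ω = 296.1 / 2 = 148 kips.

148 kips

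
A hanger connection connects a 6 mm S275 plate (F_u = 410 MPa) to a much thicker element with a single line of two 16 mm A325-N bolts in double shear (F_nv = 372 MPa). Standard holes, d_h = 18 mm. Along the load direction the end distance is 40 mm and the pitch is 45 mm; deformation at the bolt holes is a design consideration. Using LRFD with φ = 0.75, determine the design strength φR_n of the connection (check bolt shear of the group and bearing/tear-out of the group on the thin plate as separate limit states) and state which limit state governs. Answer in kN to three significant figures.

128 kN (bearing governs)

Bolt shear: A_b = π·16²/4 = 201.1 mm²; R_n = 372 × 201.1 × 2 × 2 / 1000 = 299.2 kN → 0.75 × 299.2 = 224 kN.
Bearing (1.2 l_c t F_u ≤ 2.4 d t F_u): upper limit = 2.4·16·6·410 / 1000 = 94.46 kN.
  Edge l_c = 40 − 18/2 = 31 → r_n = 91.51 kN; interior l_c = 45 − 18 = 27 → r_n = 79.7 kN.
  R_n,bearing = 1·91.51 + 1·79.7 = 171.2 kN → 0.75 × 171.2 = 128 kN.
Bearing governs: 128 kN.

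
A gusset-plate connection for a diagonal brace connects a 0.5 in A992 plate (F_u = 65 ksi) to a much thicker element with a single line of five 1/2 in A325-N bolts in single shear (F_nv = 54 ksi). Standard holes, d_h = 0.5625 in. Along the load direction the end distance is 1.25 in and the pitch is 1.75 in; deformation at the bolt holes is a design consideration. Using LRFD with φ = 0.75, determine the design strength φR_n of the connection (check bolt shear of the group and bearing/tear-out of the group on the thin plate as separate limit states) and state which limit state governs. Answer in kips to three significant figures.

Bolt shear: A_b = π·0.5²/4 = 0.1963 in²; R_n = 54 × 0.1963 × 5 × 1 = 53.01 kips → 0.75 × 53.01 = 39.8 kips.
Bearing (1.2 l_c t F_u ≤ 2.4 d t F_u): upper limit = 2.4·0.5·0.5·65 = 39 kips.
  Edge l_c = 1.25 − 0.5625/2 = 0.9688 → r_n = 37.78 kips; interior l_c = 1.75 − 0.5625 = 1.188 → r_n = 39 kips.
  R_n,bearing = 1·37.78 + 4·39 = 193.8 kips → 0.75 × 193.8 = 145 kips.
Bolt shear governs: 39.8 kips.

39.8 kips (bolt shear governs)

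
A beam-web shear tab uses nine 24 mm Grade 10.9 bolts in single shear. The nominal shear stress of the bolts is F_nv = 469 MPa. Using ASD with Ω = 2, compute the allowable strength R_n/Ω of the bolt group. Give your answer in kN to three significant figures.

A_b = π × 24² / 4 = 452.4 mm².
R_n = F_nv · A_b · n · n_s = 469 × 452.4 × 9 × 1 / 1000 = 1910 kN.
Allowable strength R_n/Ω = 1910 / 2 = 955 kN.

955 kN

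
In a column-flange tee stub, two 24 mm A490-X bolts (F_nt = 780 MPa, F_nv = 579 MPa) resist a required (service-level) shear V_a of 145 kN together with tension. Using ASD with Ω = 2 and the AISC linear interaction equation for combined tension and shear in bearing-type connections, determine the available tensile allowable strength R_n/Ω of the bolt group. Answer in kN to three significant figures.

263 kN

A_b = π·24²/4 = 452.4 mm²; f_rv = 145 × 1000 / (2 × 452.4) = 160.3 MPa.
F'_nt = 1.3 F_nt − (Ω F_nt / F_nv) f_rv = 1.3·780 − (2·780/579)·160.3 = 582.2 MPa, capped at F_nt → F'_nt = 582.2 MPa.
R_n = F'_nt · A_b · n = 582.2 × 452.4 × 2 / 1000 = 526.8 kN.
Allowable strength R_n/Ω = 526.8 / 2 = 263 kN.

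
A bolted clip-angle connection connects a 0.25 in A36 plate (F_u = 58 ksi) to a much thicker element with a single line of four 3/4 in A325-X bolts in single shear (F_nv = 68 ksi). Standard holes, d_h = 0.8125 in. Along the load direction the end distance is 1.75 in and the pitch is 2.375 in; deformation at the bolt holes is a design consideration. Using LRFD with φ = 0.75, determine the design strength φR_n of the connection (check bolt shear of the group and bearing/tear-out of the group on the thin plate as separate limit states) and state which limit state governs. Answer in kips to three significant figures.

76.3 kips (bearing governs)

Bolt shear: A_b = π·0.75²/4 = 0.4418 in²; R_n = 68 × 0.4418 × 4 × 1 = 120.2 kips → 0.75 × 120.2 = 90.1 kips.
Bearing (1.2 l_c t F_u ≤ 2.4 d t F_u): upper limit = 2.4·0.75·0.25·58 = 26.1 kips.
  Edge l_c = 1.75 − 0.8125/2 = 1.344 → r_n = 23.38 kips; interior l_c = 2.375 − 0.8125 = 1.562 → r_n = 26.1 kips.
  R_n,bearing = 1·23.38 + 3·26.1 = 101.7 kips → 0.75 × 101.7 = 76.3 kips.
Bearing governs: 76.3 kips.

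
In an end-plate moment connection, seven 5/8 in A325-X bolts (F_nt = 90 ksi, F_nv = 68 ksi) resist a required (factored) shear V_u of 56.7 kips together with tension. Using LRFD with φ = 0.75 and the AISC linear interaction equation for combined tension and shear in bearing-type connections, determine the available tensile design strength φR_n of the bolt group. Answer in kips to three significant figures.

113 kips

A_b = π·0.625²/4 = 0.3068 in²; f_rv = 56.7 / (7 × 0.3068) = 26.4 ksi.
F'_nt = 1.3 F_nt − (F_nt / φF_nv) f_rv = 1.3·90 − (90/(0.75·68))·26.4 = 70.41 ksi, capped at F_nt → F'_nt = 70.41 ksi.
R_n = F'_nt · A_b · n = 70.41 × 0.3068 × 7 = 151.2 kips.
Design strength φR_n = 0.75 × 151.2 = 113 kips.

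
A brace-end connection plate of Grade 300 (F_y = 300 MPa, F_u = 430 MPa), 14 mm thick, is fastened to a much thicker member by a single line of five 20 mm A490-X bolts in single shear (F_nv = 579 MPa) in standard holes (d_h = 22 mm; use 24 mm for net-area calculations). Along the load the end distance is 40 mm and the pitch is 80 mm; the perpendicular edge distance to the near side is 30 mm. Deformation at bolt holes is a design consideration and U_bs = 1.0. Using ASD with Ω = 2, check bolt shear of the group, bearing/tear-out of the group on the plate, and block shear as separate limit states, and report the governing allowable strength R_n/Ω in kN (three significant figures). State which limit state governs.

Bolt shear: A_b = π·20²/4 = 314.2 mm²; R_n = 579 × 314.2 × 5 × 1 / 1000 = 909.5 kN → 909.5 / 2 = 455 kN.
Bearing: edge l_c = 29, r_n = 209.5 kN; interior l_c = 58, r_n = 289 kN; R_n = 209.5 + 4·289 = 1365 kN → 683 kN.
Block shear: A_gv = 5040, A_nv = 3528, A_nt = 252 mm²; R_n = min(0.6F_uA_nv, 0.6F_yA_gv) + U_bs·F_u·A_nt = 1016 kN → 508 kN.
Bolt shear governs: 455 kN.

455 kN (bolt shear governs)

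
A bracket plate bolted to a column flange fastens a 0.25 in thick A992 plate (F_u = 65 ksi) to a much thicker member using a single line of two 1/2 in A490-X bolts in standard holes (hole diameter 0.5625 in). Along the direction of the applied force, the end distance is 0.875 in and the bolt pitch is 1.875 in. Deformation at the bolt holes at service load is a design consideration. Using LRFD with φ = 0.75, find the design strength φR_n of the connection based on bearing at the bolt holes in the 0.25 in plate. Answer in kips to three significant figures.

Per bolt r_n = 1.2 l_c t F_u ≤ 2.4 d t F_u; upper limit = 2.4 × 0.5 × 0.25 × 65 = 19.5 kips.
Edge bolt: l_c = 0.875 − 0.5625/2 = 0.5938 in → 1.2 × 0.5938 × 0.25 × 65 = 11.58 → r_n = 11.58 kips.
Interior bolts: l_c = 1.875 − 0.5625 = 1.312 in → 1.2 × 1.312 × 0.25 × 65 = 25.59 → r_n = 19.5 kips.
R_n = 1 × 11.58 + 1 × 19.5 = 31.08 kips.
Design strength φR_n = 0.75 × 31.08 = 23.3 kips.

23.3 kips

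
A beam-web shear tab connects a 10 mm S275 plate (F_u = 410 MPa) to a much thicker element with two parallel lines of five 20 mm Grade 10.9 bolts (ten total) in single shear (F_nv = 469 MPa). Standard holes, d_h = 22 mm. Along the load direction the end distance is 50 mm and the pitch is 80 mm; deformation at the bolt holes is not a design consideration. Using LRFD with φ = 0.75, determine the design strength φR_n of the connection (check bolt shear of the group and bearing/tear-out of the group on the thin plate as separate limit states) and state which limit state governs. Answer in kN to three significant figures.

1110 kN (bolt shear governs)

Bolt shear: A_b = π·20²/4 = 314.2 mm²; R_n = 469 × 314.2 × 10 × 1 / 1000 = 1473 kN → 0.75 × 1473 = 1110 kN.
Bearing (1.5 l_c t F_u ≤ 3.0 d t F_u): upper limit = 3.0·20·10·410 / 1000 = 246 kN.
  Edge l_c = 50 − 22/2 = 39 → r_n = 239.8 kN; interior l_c = 80 − 22 = 58 → r_n = 246 kN.
  R_n,bearing = 2·239.8 + 8·246 = 2448 kN → 0.75 × 2448 = 1840 kN.
Bolt shear governs: 1110 kN.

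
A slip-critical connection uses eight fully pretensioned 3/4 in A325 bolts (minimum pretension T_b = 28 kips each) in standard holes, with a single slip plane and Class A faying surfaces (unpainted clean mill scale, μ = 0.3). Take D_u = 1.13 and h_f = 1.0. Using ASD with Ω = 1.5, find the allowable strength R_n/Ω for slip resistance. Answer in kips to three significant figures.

50.6 kips

R_n = μ · D_u · h_f · T_b · n_s · n_b = 0.3 × 1.13 × 1.0 × 28 × 1 × 8 = 75.94 kips.
Allowable strength R_n/Ω = 75.94 / 1.5 = 50.6 kips.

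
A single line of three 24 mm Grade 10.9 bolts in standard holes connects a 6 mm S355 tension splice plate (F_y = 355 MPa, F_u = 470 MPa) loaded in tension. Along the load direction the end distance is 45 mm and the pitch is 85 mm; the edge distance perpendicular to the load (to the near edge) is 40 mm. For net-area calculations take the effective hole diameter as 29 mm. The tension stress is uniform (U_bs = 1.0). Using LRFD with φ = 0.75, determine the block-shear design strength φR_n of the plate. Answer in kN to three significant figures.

235 kN

Shear plane L_v = 45 + 2·85 = 215 mm; A_gv = 215 × 6 = 1290 mm².
A_nv = (215 − 2.5·29) × 6 = 855 mm².
A_nt = (40 − 0.5·29) × 6 = 153 mm².
0.6 F_u A_nv = 241.1 kN; 0.6 F_y A_gv = 274.8 kN → shear rupture governs the shear term.
R_n = 241.1 + 1.0 × 470 × 153 / 1000 = 313 kN.
Design strength φR_n = 0.75 × 313 = 235 kN.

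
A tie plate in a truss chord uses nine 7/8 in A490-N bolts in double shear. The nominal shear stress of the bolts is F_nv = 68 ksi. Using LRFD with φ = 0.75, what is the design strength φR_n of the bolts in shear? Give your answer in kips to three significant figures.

A_b = π × 0.875² / 4 = 0.6013 in².
R_n = F_nv · A_b · n · n_s = 68 × 0.6013 × 9 × 2 = 736 kips.
Design strength φR_n = 0.75 × 736 = 552 kips.

552 kips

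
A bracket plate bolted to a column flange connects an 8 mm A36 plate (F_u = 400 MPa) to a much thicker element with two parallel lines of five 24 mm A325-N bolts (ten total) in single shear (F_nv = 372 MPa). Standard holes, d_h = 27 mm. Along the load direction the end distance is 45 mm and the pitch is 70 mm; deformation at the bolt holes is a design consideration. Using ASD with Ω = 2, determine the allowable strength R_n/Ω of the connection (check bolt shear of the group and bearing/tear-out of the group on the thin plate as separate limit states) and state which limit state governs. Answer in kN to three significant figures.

781 kN (bearing governs)

Bolt shear: A_b = π·24²/4 = 452.4 mm²; R_n = 372 × 452.4 × 10 × 1 / 1000 = 1683 kN → 1683 / 2 = 841 kN.
Bearing (1.2 l_c t F_u ≤ 2.4 d t F_u): upper limit = 2.4·24·8·400 / 1000 = 184.3 kN.
  Edge l_c = 45 − 27/2 = 31.5 → r_n = 121 kN; interior l_c = 70 − 27 = 43 → r_n = 165.1 kN.
  R_n,bearing = 2·121 + 8·165.1 = 1563 kN → 1563 / 2 = 781 kN.
Bearing governs: 781 kN.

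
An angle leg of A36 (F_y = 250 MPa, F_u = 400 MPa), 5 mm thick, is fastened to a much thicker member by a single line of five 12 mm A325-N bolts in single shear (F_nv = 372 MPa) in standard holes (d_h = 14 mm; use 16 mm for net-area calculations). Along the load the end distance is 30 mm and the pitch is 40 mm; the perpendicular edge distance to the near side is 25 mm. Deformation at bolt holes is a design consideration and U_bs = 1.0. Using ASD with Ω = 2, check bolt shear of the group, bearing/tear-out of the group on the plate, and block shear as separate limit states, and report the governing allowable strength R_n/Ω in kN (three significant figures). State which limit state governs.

Bolt shear: A_b = π·12²/4 = 113.1 mm²; R_n = 372 × 113.1 × 5 × 1 / 1000 = 210.4 kN → 210.4 / 2 = 105 kN.
Bearing: edge l_c = 23, r_n = 55.2 kN; interior l_c = 26, r_n = 57.6 kN; R_n = 55.2 + 4·57.6 = 285.6 kN → 143 kN.
Block shear: A_gv = 950, A_nv = 590, A_nt = 85 mm²; R_n = min(0.6F_uA_nv, 0.6F_yA_gv) + U_bs·F_u·A_nt = 175.6 kN → 87.8 kN.
Block shear governs: 87.8 kN.

87.8 kN (block shear governs)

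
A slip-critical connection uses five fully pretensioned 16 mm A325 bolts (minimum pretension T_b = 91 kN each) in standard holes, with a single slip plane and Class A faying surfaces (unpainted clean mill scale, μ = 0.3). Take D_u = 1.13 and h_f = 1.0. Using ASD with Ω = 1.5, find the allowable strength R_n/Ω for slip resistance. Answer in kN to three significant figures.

103 kN

R_n = μ · D_u · h_f · T_b · n_s · n_b = 0.3 × 1.13 × 1.0 × 91 × 1 × 5 = 154.2 kN.
Allowable strength R_n/Ω = 154.2 / 1.5 = 103 kN.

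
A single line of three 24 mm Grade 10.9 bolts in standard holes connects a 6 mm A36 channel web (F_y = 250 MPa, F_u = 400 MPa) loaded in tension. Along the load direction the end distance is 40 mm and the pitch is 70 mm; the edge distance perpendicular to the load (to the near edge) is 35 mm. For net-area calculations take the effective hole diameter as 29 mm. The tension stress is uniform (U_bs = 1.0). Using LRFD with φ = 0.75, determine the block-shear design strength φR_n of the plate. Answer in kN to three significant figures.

Shear plane L_v = 40 + 2·70 = 180 mm; A_gv = 180 × 6 = 1080 mm².
A_nv = (180 − 2.5·29) × 6 = 645 mm².
A_nt = (35 − 0.5·29) × 6 = 123 mm².
0.6 F_u A_nv = 154.8 kN; 0.6 F_y A_gv = 162 kN → shear rupture governs the shear term.
R_n = 154.8 + 1.0 × 400 × 123 / 1000 = 204 kN.
Design strength φR_n = 0.75 × 204 = 153 kN.

153 kN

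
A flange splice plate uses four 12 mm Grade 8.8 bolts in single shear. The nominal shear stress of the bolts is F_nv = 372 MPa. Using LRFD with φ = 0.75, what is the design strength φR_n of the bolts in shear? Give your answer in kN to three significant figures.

126 kN

A_b = π × 12² / 4 = 113.1 mm².
R_n = F_nv · A_b · n · n_s = 372 × 113.1 × 4 × 1 / 1000 = 168.3 kN.
Design strength φR_n = 0.75 × 168.3 = 126 kN.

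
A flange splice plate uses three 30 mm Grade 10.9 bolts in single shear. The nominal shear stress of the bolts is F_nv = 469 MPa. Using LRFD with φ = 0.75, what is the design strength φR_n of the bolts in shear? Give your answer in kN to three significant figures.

746 kN

A_b = π × 30² / 4 = 706.9 mm².
R_n = F_nv · A_b · n · n_s = 469 × 706.9 × 3 × 1 / 1000 = 994.5 kN.
Design strength φR_n = 0.75 × 994.5 = 746 kN.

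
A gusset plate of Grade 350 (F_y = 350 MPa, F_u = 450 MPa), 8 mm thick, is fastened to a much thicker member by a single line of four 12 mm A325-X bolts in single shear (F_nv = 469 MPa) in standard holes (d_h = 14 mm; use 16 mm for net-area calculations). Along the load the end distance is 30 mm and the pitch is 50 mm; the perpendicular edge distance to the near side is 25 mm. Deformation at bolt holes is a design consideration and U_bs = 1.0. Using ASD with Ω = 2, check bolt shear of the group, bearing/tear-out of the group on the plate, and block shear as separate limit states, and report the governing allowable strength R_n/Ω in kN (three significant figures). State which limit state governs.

Bolt shear: A_b = π·12²/4 = 113.1 mm²; R_n = 469 × 113.1 × 4 × 1 / 1000 = 212.2 kN → 212.2 / 2 = 106 kN.
Bearing: edge l_c = 23, r_n = 99.36 kN; interior l_c = 36, r_n = 103.7 kN; R_n = 99.36 + 3·103.7 = 410.4 kN → 205 kN.
Block shear: A_gv = 1440, A_nv = 992, A_nt = 136 mm²; R_n = min(0.6F_uA_nv, 0.6F_yA_gv) + U_bs·F_u·A_nt = 329 kN → 165 kN.
Bolt shear governs: 106 kN.

106 kN (bolt shear governs)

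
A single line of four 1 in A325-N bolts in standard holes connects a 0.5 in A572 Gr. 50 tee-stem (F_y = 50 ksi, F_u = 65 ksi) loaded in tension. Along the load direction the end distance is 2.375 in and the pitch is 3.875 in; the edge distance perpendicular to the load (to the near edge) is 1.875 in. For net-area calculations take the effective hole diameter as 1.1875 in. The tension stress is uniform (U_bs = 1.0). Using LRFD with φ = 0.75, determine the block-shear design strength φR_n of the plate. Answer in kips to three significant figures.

175 kips

Shear plane L_v = 2.375 + 3·3.875 = 14 in; A_gv = 14 × 0.5 = 7 in².
A_nv = (14 − 3.5·1.1875) × 0.5 = 4.922 in².
A_nt = (1.875 − 0.5·1.1875) × 0.5 = 0.6406 in².
0.6 F_u A_nv = 192 kips; 0.6 F_y A_gv = 210 kips → shear rupture governs the shear term.
R_n = 192 + 1.0 × 65 × 0.6406 = 233.6 kips.
Design strength φR_n = 0.75 × 233.6 = 175 kips.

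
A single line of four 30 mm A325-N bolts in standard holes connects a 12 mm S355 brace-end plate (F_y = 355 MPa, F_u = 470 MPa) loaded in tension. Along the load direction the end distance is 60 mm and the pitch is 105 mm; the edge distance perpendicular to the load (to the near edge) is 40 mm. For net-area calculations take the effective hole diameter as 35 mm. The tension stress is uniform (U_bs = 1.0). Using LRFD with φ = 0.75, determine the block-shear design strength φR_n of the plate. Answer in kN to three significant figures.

736 kN

Shear plane L_v = 60 + 3·105 = 375 mm; A_gv = 375 × 12 = 4500 mm².
A_nv = (375 − 3.5·35) × 12 = 3030 mm².
A_nt = (40 − 0.5·35) × 12 = 270 mm².
0.6 F_u A_nv = 854.5 kN; 0.6 F_y A_gv = 958.5 kN → shear rupture governs the shear term.
R_n = 854.5 + 1.0 × 470 × 270 / 1000 = 981.4 kN.
Design strength φR_n = 0.75 × 981.4 = 736 kN.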